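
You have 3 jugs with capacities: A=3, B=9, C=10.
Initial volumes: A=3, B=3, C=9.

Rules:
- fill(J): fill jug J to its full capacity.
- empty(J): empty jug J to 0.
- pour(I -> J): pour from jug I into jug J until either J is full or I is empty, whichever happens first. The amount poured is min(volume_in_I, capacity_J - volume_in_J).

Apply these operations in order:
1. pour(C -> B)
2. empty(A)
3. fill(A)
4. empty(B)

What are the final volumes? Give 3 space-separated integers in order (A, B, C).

Answer: 3 0 3

Derivation:
Step 1: pour(C -> B) -> (A=3 B=9 C=3)
Step 2: empty(A) -> (A=0 B=9 C=3)
Step 3: fill(A) -> (A=3 B=9 C=3)
Step 4: empty(B) -> (A=3 B=0 C=3)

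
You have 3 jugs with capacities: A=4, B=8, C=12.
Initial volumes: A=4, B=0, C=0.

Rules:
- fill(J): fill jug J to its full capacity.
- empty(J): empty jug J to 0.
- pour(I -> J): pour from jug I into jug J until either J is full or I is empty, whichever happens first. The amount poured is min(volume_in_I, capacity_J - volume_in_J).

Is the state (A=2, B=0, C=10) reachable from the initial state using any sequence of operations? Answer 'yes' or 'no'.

Answer: no

Derivation:
BFS explored all 24 reachable states.
Reachable set includes: (0,0,0), (0,0,4), (0,0,8), (0,0,12), (0,4,0), (0,4,4), (0,4,8), (0,4,12), (0,8,0), (0,8,4), (0,8,8), (0,8,12) ...
Target (A=2, B=0, C=10) not in reachable set → no.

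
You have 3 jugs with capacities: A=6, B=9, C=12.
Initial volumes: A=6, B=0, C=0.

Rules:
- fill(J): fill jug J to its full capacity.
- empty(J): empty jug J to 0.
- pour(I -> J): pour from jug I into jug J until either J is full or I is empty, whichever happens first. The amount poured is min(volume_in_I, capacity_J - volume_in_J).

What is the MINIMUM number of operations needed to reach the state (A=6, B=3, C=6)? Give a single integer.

BFS from (A=6, B=0, C=0). One shortest path:
  1. fill(B) -> (A=6 B=9 C=0)
  2. pour(A -> C) -> (A=0 B=9 C=6)
  3. pour(B -> A) -> (A=6 B=3 C=6)
Reached target in 3 moves.

Answer: 3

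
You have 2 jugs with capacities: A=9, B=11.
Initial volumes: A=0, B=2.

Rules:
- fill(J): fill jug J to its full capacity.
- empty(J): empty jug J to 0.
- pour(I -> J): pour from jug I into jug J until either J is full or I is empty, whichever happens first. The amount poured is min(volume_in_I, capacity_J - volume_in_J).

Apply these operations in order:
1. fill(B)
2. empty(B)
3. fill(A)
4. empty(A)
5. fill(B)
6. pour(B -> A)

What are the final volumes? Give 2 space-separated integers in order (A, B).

Step 1: fill(B) -> (A=0 B=11)
Step 2: empty(B) -> (A=0 B=0)
Step 3: fill(A) -> (A=9 B=0)
Step 4: empty(A) -> (A=0 B=0)
Step 5: fill(B) -> (A=0 B=11)
Step 6: pour(B -> A) -> (A=9 B=2)

Answer: 9 2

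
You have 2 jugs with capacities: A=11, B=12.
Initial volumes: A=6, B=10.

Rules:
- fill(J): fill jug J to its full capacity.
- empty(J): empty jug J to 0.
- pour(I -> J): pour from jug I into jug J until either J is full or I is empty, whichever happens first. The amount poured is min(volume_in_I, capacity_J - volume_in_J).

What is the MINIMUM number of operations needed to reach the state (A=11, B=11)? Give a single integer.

BFS from (A=6, B=10). One shortest path:
  1. fill(A) -> (A=11 B=10)
  2. empty(B) -> (A=11 B=0)
  3. pour(A -> B) -> (A=0 B=11)
  4. fill(A) -> (A=11 B=11)
Reached target in 4 moves.

Answer: 4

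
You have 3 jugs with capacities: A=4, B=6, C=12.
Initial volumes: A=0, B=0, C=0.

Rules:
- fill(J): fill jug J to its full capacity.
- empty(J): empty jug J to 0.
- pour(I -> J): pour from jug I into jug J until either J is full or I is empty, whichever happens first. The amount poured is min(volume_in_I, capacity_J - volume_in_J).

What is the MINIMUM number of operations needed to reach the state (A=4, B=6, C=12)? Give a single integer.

BFS from (A=0, B=0, C=0). One shortest path:
  1. fill(A) -> (A=4 B=0 C=0)
  2. fill(B) -> (A=4 B=6 C=0)
  3. fill(C) -> (A=4 B=6 C=12)
Reached target in 3 moves.

Answer: 3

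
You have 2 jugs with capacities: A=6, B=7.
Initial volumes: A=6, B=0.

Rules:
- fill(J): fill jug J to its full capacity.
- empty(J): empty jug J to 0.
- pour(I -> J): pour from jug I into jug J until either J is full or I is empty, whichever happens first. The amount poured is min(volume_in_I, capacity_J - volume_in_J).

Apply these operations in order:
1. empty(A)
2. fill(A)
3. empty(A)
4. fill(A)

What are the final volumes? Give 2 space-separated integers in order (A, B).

Answer: 6 0

Derivation:
Step 1: empty(A) -> (A=0 B=0)
Step 2: fill(A) -> (A=6 B=0)
Step 3: empty(A) -> (A=0 B=0)
Step 4: fill(A) -> (A=6 B=0)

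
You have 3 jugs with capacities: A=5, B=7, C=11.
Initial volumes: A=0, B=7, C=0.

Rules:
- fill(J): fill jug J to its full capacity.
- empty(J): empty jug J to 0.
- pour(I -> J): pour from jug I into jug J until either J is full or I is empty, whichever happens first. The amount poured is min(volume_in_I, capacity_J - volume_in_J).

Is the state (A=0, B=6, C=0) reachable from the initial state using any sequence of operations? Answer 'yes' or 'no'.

Answer: yes

Derivation:
BFS from (A=0, B=7, C=0):
  1. empty(B) -> (A=0 B=0 C=0)
  2. fill(C) -> (A=0 B=0 C=11)
  3. pour(C -> A) -> (A=5 B=0 C=6)
  4. empty(A) -> (A=0 B=0 C=6)
  5. pour(C -> B) -> (A=0 B=6 C=0)
Target reached → yes.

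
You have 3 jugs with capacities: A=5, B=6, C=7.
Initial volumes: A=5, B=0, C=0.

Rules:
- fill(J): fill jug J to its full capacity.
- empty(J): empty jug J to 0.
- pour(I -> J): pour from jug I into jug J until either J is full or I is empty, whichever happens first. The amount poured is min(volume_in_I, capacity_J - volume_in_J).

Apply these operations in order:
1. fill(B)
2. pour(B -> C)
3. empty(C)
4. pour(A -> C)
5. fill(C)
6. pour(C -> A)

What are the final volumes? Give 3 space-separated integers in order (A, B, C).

Answer: 5 0 2

Derivation:
Step 1: fill(B) -> (A=5 B=6 C=0)
Step 2: pour(B -> C) -> (A=5 B=0 C=6)
Step 3: empty(C) -> (A=5 B=0 C=0)
Step 4: pour(A -> C) -> (A=0 B=0 C=5)
Step 5: fill(C) -> (A=0 B=0 C=7)
Step 6: pour(C -> A) -> (A=5 B=0 C=2)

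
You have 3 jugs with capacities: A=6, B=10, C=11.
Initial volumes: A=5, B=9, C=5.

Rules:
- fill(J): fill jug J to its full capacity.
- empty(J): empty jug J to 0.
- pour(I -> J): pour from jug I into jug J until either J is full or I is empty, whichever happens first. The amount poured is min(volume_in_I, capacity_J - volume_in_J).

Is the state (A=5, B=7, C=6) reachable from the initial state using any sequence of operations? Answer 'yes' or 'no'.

Answer: no

Derivation:
BFS explored all 475 reachable states.
Reachable set includes: (0,0,0), (0,0,1), (0,0,2), (0,0,3), (0,0,4), (0,0,5), (0,0,6), (0,0,7), (0,0,8), (0,0,9), (0,0,10), (0,0,11) ...
Target (A=5, B=7, C=6) not in reachable set → no.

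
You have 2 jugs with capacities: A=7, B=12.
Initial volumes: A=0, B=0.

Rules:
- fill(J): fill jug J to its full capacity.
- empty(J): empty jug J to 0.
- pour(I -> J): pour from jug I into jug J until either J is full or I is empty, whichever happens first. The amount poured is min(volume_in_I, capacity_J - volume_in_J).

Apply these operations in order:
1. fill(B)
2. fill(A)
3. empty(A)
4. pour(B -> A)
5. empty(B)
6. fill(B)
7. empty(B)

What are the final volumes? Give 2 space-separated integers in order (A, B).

Step 1: fill(B) -> (A=0 B=12)
Step 2: fill(A) -> (A=7 B=12)
Step 3: empty(A) -> (A=0 B=12)
Step 4: pour(B -> A) -> (A=7 B=5)
Step 5: empty(B) -> (A=7 B=0)
Step 6: fill(B) -> (A=7 B=12)
Step 7: empty(B) -> (A=7 B=0)

Answer: 7 0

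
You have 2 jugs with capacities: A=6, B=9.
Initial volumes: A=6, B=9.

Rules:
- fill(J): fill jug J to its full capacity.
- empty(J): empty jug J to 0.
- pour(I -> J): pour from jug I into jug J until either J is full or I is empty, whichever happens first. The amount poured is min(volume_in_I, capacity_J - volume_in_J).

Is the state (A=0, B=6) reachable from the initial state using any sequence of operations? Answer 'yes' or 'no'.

Answer: yes

Derivation:
BFS from (A=6, B=9):
  1. empty(B) -> (A=6 B=0)
  2. pour(A -> B) -> (A=0 B=6)
Target reached → yes.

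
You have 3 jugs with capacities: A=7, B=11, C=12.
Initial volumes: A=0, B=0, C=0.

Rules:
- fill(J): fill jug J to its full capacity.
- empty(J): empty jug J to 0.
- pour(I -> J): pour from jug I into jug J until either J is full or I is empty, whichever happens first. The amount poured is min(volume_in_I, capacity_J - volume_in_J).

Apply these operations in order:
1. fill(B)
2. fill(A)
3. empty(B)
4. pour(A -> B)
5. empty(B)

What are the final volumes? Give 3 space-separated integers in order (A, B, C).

Step 1: fill(B) -> (A=0 B=11 C=0)
Step 2: fill(A) -> (A=7 B=11 C=0)
Step 3: empty(B) -> (A=7 B=0 C=0)
Step 4: pour(A -> B) -> (A=0 B=7 C=0)
Step 5: empty(B) -> (A=0 B=0 C=0)

Answer: 0 0 0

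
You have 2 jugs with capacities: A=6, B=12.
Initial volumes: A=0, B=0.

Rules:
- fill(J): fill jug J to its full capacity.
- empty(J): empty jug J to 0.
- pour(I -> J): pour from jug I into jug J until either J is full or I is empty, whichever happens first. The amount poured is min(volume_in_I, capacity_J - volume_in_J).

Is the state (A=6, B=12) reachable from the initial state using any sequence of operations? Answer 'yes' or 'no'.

Answer: yes

Derivation:
BFS from (A=0, B=0):
  1. fill(A) -> (A=6 B=0)
  2. fill(B) -> (A=6 B=12)
Target reached → yes.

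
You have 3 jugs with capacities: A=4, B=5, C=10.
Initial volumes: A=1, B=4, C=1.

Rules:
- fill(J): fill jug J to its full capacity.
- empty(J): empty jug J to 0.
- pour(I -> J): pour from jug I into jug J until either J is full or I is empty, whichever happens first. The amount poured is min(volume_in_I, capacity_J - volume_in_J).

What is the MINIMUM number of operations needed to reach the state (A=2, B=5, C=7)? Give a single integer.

BFS from (A=1, B=4, C=1). One shortest path:
  1. fill(C) -> (A=1 B=4 C=10)
  2. pour(C -> A) -> (A=4 B=4 C=7)
  3. pour(A -> B) -> (A=3 B=5 C=7)
  4. empty(B) -> (A=3 B=0 C=7)
  5. pour(A -> B) -> (A=0 B=3 C=7)
  6. fill(A) -> (A=4 B=3 C=7)
  7. pour(A -> B) -> (A=2 B=5 C=7)
Reached target in 7 moves.

Answer: 7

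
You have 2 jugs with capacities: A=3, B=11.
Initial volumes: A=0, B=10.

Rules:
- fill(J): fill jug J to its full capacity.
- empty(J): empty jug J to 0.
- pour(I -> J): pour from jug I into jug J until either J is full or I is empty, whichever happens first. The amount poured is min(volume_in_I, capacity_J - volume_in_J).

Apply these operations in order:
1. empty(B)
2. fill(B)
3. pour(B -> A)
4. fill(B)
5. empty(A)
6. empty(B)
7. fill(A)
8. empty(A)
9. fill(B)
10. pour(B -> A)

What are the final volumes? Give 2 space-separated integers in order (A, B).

Step 1: empty(B) -> (A=0 B=0)
Step 2: fill(B) -> (A=0 B=11)
Step 3: pour(B -> A) -> (A=3 B=8)
Step 4: fill(B) -> (A=3 B=11)
Step 5: empty(A) -> (A=0 B=11)
Step 6: empty(B) -> (A=0 B=0)
Step 7: fill(A) -> (A=3 B=0)
Step 8: empty(A) -> (A=0 B=0)
Step 9: fill(B) -> (A=0 B=11)
Step 10: pour(B -> A) -> (A=3 B=8)

Answer: 3 8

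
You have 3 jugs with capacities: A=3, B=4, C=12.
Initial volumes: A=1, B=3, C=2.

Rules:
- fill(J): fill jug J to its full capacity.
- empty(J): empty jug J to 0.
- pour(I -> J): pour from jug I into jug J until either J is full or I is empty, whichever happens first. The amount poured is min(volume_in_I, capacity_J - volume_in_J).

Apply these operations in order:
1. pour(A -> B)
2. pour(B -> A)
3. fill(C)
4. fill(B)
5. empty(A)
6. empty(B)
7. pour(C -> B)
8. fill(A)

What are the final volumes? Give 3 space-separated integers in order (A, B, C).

Step 1: pour(A -> B) -> (A=0 B=4 C=2)
Step 2: pour(B -> A) -> (A=3 B=1 C=2)
Step 3: fill(C) -> (A=3 B=1 C=12)
Step 4: fill(B) -> (A=3 B=4 C=12)
Step 5: empty(A) -> (A=0 B=4 C=12)
Step 6: empty(B) -> (A=0 B=0 C=12)
Step 7: pour(C -> B) -> (A=0 B=4 C=8)
Step 8: fill(A) -> (A=3 B=4 C=8)

Answer: 3 4 8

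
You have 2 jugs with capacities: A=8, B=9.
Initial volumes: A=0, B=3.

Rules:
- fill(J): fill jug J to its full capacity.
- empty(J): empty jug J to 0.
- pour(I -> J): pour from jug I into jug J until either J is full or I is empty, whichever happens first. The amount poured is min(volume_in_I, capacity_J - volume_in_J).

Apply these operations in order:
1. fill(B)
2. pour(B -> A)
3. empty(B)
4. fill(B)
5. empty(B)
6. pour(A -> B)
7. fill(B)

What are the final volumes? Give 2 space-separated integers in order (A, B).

Step 1: fill(B) -> (A=0 B=9)
Step 2: pour(B -> A) -> (A=8 B=1)
Step 3: empty(B) -> (A=8 B=0)
Step 4: fill(B) -> (A=8 B=9)
Step 5: empty(B) -> (A=8 B=0)
Step 6: pour(A -> B) -> (A=0 B=8)
Step 7: fill(B) -> (A=0 B=9)

Answer: 0 9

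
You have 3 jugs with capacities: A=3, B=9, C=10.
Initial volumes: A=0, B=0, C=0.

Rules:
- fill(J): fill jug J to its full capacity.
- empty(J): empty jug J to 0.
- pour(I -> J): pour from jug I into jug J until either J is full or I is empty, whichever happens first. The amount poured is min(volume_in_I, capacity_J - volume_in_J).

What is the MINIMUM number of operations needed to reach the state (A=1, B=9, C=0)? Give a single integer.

Answer: 3

Derivation:
BFS from (A=0, B=0, C=0). One shortest path:
  1. fill(C) -> (A=0 B=0 C=10)
  2. pour(C -> B) -> (A=0 B=9 C=1)
  3. pour(C -> A) -> (A=1 B=9 C=0)
Reached target in 3 moves.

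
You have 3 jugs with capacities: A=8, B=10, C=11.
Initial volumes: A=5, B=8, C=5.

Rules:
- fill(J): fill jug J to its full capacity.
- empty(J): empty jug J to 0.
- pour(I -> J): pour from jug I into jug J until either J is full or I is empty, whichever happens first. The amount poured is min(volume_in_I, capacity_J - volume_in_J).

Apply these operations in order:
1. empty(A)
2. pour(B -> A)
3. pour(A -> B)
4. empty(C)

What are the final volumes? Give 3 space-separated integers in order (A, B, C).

Answer: 0 8 0

Derivation:
Step 1: empty(A) -> (A=0 B=8 C=5)
Step 2: pour(B -> A) -> (A=8 B=0 C=5)
Step 3: pour(A -> B) -> (A=0 B=8 C=5)
Step 4: empty(C) -> (A=0 B=8 C=0)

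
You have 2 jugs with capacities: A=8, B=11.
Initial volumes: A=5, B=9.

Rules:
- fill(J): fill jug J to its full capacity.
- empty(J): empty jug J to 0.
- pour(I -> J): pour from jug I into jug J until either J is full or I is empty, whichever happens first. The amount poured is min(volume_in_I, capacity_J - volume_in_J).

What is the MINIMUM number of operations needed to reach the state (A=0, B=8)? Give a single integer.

Answer: 3

Derivation:
BFS from (A=5, B=9). One shortest path:
  1. fill(A) -> (A=8 B=9)
  2. empty(B) -> (A=8 B=0)
  3. pour(A -> B) -> (A=0 B=8)
Reached target in 3 moves.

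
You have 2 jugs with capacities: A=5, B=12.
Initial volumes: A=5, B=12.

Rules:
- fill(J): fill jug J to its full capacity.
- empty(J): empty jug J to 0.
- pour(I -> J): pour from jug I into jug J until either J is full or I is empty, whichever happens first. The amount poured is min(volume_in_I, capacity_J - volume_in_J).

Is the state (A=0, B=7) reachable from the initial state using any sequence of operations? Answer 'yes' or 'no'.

BFS from (A=5, B=12):
  1. empty(A) -> (A=0 B=12)
  2. pour(B -> A) -> (A=5 B=7)
  3. empty(A) -> (A=0 B=7)
Target reached → yes.

Answer: yes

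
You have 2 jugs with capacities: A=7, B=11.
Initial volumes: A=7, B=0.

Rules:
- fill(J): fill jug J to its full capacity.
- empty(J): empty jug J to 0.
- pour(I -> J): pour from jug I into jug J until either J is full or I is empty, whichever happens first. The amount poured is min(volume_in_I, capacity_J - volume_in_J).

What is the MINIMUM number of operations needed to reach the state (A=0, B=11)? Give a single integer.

Answer: 2

Derivation:
BFS from (A=7, B=0). One shortest path:
  1. empty(A) -> (A=0 B=0)
  2. fill(B) -> (A=0 B=11)
Reached target in 2 moves.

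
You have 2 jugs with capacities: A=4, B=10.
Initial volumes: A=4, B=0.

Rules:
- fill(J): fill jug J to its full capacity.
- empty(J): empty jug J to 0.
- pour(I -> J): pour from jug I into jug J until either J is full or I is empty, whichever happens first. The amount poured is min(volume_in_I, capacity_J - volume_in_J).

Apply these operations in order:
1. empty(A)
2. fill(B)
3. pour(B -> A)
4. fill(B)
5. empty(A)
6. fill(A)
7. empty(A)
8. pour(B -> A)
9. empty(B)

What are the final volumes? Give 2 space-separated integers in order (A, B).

Answer: 4 0

Derivation:
Step 1: empty(A) -> (A=0 B=0)
Step 2: fill(B) -> (A=0 B=10)
Step 3: pour(B -> A) -> (A=4 B=6)
Step 4: fill(B) -> (A=4 B=10)
Step 5: empty(A) -> (A=0 B=10)
Step 6: fill(A) -> (A=4 B=10)
Step 7: empty(A) -> (A=0 B=10)
Step 8: pour(B -> A) -> (A=4 B=6)
Step 9: empty(B) -> (A=4 B=0)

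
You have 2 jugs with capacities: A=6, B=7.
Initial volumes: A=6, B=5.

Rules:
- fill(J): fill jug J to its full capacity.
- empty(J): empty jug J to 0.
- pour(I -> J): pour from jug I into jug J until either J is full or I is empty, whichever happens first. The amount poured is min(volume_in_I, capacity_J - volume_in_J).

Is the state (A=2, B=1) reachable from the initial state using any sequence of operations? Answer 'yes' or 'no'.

Answer: no

Derivation:
BFS explored all 26 reachable states.
Reachable set includes: (0,0), (0,1), (0,2), (0,3), (0,4), (0,5), (0,6), (0,7), (1,0), (1,7), (2,0), (2,7) ...
Target (A=2, B=1) not in reachable set → no.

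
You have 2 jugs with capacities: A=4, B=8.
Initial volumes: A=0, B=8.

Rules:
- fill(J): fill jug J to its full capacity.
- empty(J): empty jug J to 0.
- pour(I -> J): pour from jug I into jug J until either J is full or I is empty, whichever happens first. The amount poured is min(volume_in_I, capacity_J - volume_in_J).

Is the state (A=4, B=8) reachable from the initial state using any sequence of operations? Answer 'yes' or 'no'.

Answer: yes

Derivation:
BFS from (A=0, B=8):
  1. fill(A) -> (A=4 B=8)
Target reached → yes.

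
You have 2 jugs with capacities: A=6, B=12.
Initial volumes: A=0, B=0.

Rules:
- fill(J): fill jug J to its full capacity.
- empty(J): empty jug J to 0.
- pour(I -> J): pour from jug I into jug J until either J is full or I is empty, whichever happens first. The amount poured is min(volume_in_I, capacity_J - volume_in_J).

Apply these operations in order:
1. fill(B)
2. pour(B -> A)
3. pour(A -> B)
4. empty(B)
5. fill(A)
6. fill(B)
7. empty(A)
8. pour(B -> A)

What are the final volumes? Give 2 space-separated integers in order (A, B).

Step 1: fill(B) -> (A=0 B=12)
Step 2: pour(B -> A) -> (A=6 B=6)
Step 3: pour(A -> B) -> (A=0 B=12)
Step 4: empty(B) -> (A=0 B=0)
Step 5: fill(A) -> (A=6 B=0)
Step 6: fill(B) -> (A=6 B=12)
Step 7: empty(A) -> (A=0 B=12)
Step 8: pour(B -> A) -> (A=6 B=6)

Answer: 6 6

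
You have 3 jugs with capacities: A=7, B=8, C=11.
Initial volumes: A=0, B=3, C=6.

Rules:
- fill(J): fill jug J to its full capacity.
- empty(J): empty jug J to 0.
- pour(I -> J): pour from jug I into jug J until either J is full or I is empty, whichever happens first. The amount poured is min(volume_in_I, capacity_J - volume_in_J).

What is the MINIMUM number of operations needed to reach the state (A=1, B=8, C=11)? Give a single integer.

Answer: 3

Derivation:
BFS from (A=0, B=3, C=6). One shortest path:
  1. pour(C -> A) -> (A=6 B=3 C=0)
  2. fill(C) -> (A=6 B=3 C=11)
  3. pour(A -> B) -> (A=1 B=8 C=11)
Reached target in 3 moves.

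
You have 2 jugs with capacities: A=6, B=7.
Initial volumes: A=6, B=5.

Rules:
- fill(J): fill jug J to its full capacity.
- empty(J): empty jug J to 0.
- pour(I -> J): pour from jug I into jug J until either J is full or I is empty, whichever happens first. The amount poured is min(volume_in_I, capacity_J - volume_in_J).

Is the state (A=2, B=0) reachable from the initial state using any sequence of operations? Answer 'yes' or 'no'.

Answer: yes

Derivation:
BFS from (A=6, B=5):
  1. empty(A) -> (A=0 B=5)
  2. fill(B) -> (A=0 B=7)
  3. pour(B -> A) -> (A=6 B=1)
  4. empty(A) -> (A=0 B=1)
  5. pour(B -> A) -> (A=1 B=0)
  6. fill(B) -> (A=1 B=7)
  7. pour(B -> A) -> (A=6 B=2)
  8. empty(A) -> (A=0 B=2)
  9. pour(B -> A) -> (A=2 B=0)
Target reached → yes.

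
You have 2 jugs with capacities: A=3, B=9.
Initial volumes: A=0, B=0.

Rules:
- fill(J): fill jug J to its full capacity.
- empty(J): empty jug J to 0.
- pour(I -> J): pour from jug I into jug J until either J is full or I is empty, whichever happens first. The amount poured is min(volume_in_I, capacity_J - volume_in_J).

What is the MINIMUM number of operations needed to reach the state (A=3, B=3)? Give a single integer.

BFS from (A=0, B=0). One shortest path:
  1. fill(A) -> (A=3 B=0)
  2. pour(A -> B) -> (A=0 B=3)
  3. fill(A) -> (A=3 B=3)
Reached target in 3 moves.

Answer: 3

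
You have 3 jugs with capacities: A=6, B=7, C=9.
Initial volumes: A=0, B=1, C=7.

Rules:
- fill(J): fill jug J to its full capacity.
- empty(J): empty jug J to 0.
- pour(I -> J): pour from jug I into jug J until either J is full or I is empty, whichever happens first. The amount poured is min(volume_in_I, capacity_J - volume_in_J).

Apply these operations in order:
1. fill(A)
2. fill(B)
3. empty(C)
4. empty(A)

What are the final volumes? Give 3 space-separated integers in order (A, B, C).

Step 1: fill(A) -> (A=6 B=1 C=7)
Step 2: fill(B) -> (A=6 B=7 C=7)
Step 3: empty(C) -> (A=6 B=7 C=0)
Step 4: empty(A) -> (A=0 B=7 C=0)

Answer: 0 7 0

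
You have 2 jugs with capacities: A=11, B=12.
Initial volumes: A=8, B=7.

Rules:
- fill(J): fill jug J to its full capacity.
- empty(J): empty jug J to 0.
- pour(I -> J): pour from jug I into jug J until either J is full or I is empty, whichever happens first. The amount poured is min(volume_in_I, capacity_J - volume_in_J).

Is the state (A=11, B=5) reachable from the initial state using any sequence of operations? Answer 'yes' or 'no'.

BFS from (A=8, B=7):
  1. pour(B -> A) -> (A=11 B=4)
  2. empty(A) -> (A=0 B=4)
  3. pour(B -> A) -> (A=4 B=0)
  4. fill(B) -> (A=4 B=12)
  5. pour(B -> A) -> (A=11 B=5)
Target reached → yes.

Answer: yes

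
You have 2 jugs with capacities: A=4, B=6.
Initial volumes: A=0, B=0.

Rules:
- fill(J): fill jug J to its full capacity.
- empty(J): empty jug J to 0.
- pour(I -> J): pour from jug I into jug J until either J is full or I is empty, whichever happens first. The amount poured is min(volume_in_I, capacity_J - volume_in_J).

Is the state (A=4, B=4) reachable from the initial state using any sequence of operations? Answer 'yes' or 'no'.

BFS from (A=0, B=0):
  1. fill(A) -> (A=4 B=0)
  2. pour(A -> B) -> (A=0 B=4)
  3. fill(A) -> (A=4 B=4)
Target reached → yes.

Answer: yes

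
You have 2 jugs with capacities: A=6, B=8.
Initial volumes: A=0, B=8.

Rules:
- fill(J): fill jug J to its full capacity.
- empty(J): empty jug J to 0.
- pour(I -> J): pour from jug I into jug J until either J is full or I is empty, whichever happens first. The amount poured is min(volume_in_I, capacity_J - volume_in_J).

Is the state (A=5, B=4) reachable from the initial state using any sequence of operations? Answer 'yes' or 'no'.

Answer: no

Derivation:
BFS explored all 14 reachable states.
Reachable set includes: (0,0), (0,2), (0,4), (0,6), (0,8), (2,0), (2,8), (4,0), (4,8), (6,0), (6,2), (6,4) ...
Target (A=5, B=4) not in reachable set → no.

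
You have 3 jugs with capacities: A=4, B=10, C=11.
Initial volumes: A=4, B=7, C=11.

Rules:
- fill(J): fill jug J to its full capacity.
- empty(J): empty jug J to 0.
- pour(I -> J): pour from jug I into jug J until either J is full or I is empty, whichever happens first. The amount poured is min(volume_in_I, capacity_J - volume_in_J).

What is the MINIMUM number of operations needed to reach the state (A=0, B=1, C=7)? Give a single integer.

BFS from (A=4, B=7, C=11). One shortest path:
  1. empty(A) -> (A=0 B=7 C=11)
  2. pour(C -> A) -> (A=4 B=7 C=7)
  3. pour(A -> B) -> (A=1 B=10 C=7)
  4. empty(B) -> (A=1 B=0 C=7)
  5. pour(A -> B) -> (A=0 B=1 C=7)
Reached target in 5 moves.

Answer: 5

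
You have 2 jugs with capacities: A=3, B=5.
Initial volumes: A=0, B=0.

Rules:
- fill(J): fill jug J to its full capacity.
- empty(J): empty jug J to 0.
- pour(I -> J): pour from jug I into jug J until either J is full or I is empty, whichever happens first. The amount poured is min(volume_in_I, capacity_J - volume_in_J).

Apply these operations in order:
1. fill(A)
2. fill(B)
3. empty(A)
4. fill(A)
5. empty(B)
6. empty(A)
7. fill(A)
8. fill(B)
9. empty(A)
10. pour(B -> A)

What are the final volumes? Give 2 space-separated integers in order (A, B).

Step 1: fill(A) -> (A=3 B=0)
Step 2: fill(B) -> (A=3 B=5)
Step 3: empty(A) -> (A=0 B=5)
Step 4: fill(A) -> (A=3 B=5)
Step 5: empty(B) -> (A=3 B=0)
Step 6: empty(A) -> (A=0 B=0)
Step 7: fill(A) -> (A=3 B=0)
Step 8: fill(B) -> (A=3 B=5)
Step 9: empty(A) -> (A=0 B=5)
Step 10: pour(B -> A) -> (A=3 B=2)

Answer: 3 2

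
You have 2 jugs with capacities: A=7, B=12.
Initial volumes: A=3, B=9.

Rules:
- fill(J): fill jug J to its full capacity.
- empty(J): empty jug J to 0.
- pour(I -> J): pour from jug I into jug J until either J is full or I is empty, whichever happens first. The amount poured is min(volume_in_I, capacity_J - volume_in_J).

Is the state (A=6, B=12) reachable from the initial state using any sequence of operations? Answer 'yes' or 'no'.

Answer: yes

Derivation:
BFS from (A=3, B=9):
  1. fill(A) -> (A=7 B=9)
  2. pour(A -> B) -> (A=4 B=12)
  3. empty(B) -> (A=4 B=0)
  4. pour(A -> B) -> (A=0 B=4)
  5. fill(A) -> (A=7 B=4)
  6. pour(A -> B) -> (A=0 B=11)
  7. fill(A) -> (A=7 B=11)
  8. pour(A -> B) -> (A=6 B=12)
Target reached → yes.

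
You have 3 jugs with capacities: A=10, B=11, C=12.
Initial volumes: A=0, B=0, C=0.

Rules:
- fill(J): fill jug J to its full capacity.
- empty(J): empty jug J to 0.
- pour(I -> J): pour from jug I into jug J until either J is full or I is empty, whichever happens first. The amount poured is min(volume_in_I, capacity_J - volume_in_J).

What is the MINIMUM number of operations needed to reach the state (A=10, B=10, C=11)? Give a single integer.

Answer: 5

Derivation:
BFS from (A=0, B=0, C=0). One shortest path:
  1. fill(A) -> (A=10 B=0 C=0)
  2. fill(B) -> (A=10 B=11 C=0)
  3. pour(B -> C) -> (A=10 B=0 C=11)
  4. pour(A -> B) -> (A=0 B=10 C=11)
  5. fill(A) -> (A=10 B=10 C=11)
Reached target in 5 moves.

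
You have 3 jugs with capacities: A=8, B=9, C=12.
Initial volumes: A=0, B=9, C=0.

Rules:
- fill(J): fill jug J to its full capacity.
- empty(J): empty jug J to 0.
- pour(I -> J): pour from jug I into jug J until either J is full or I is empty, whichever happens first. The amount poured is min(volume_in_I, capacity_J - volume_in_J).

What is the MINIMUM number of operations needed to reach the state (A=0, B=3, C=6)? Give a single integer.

Answer: 8

Derivation:
BFS from (A=0, B=9, C=0). One shortest path:
  1. pour(B -> C) -> (A=0 B=0 C=9)
  2. fill(B) -> (A=0 B=9 C=9)
  3. pour(B -> C) -> (A=0 B=6 C=12)
  4. pour(B -> A) -> (A=6 B=0 C=12)
  5. pour(C -> B) -> (A=6 B=9 C=3)
  6. empty(B) -> (A=6 B=0 C=3)
  7. pour(C -> B) -> (A=6 B=3 C=0)
  8. pour(A -> C) -> (A=0 B=3 C=6)
Reached target in 8 moves.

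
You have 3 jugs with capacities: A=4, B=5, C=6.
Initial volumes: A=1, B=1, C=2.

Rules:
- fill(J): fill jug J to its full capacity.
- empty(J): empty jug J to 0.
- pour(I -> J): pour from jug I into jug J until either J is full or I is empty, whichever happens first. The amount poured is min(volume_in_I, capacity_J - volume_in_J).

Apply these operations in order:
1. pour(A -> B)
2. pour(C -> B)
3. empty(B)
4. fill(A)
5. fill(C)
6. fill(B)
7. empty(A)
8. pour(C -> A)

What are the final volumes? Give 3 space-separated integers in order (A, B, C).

Step 1: pour(A -> B) -> (A=0 B=2 C=2)
Step 2: pour(C -> B) -> (A=0 B=4 C=0)
Step 3: empty(B) -> (A=0 B=0 C=0)
Step 4: fill(A) -> (A=4 B=0 C=0)
Step 5: fill(C) -> (A=4 B=0 C=6)
Step 6: fill(B) -> (A=4 B=5 C=6)
Step 7: empty(A) -> (A=0 B=5 C=6)
Step 8: pour(C -> A) -> (A=4 B=5 C=2)

Answer: 4 5 2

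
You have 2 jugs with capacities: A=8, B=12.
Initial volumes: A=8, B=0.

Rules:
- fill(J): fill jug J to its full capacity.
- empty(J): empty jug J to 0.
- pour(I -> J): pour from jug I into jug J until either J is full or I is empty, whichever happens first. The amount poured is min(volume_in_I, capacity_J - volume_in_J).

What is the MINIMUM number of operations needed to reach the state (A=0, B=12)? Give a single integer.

Answer: 2

Derivation:
BFS from (A=8, B=0). One shortest path:
  1. empty(A) -> (A=0 B=0)
  2. fill(B) -> (A=0 B=12)
Reached target in 2 moves.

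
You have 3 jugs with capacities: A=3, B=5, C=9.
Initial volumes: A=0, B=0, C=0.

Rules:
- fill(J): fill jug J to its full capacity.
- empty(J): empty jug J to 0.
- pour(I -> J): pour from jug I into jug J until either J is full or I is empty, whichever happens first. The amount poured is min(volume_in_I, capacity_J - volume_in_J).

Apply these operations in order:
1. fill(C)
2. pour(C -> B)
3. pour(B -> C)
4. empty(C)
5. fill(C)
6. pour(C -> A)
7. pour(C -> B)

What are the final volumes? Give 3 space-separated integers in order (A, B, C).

Step 1: fill(C) -> (A=0 B=0 C=9)
Step 2: pour(C -> B) -> (A=0 B=5 C=4)
Step 3: pour(B -> C) -> (A=0 B=0 C=9)
Step 4: empty(C) -> (A=0 B=0 C=0)
Step 5: fill(C) -> (A=0 B=0 C=9)
Step 6: pour(C -> A) -> (A=3 B=0 C=6)
Step 7: pour(C -> B) -> (A=3 B=5 C=1)

Answer: 3 5 1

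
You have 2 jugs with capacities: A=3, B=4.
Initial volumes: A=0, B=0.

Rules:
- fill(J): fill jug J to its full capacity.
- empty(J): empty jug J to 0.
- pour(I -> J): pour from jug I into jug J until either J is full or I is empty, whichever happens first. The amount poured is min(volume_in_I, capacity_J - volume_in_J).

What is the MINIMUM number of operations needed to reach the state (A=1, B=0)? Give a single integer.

BFS from (A=0, B=0). One shortest path:
  1. fill(B) -> (A=0 B=4)
  2. pour(B -> A) -> (A=3 B=1)
  3. empty(A) -> (A=0 B=1)
  4. pour(B -> A) -> (A=1 B=0)
Reached target in 4 moves.

Answer: 4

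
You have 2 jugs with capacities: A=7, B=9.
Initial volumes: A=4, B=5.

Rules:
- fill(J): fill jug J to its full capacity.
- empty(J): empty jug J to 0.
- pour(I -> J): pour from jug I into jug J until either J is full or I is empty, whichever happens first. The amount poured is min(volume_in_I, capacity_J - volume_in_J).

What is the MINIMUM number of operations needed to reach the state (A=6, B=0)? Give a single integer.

Answer: 4

Derivation:
BFS from (A=4, B=5). One shortest path:
  1. fill(B) -> (A=4 B=9)
  2. pour(B -> A) -> (A=7 B=6)
  3. empty(A) -> (A=0 B=6)
  4. pour(B -> A) -> (A=6 B=0)
Reached target in 4 moves.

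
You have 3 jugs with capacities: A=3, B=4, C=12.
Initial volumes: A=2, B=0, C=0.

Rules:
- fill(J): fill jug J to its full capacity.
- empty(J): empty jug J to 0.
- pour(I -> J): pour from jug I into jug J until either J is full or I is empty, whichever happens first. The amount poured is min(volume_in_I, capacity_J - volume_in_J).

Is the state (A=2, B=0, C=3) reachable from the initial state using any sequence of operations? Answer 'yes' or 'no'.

BFS from (A=2, B=0, C=0):
  1. pour(A -> B) -> (A=0 B=2 C=0)
  2. fill(A) -> (A=3 B=2 C=0)
  3. pour(A -> C) -> (A=0 B=2 C=3)
  4. pour(B -> A) -> (A=2 B=0 C=3)
Target reached → yes.

Answer: yes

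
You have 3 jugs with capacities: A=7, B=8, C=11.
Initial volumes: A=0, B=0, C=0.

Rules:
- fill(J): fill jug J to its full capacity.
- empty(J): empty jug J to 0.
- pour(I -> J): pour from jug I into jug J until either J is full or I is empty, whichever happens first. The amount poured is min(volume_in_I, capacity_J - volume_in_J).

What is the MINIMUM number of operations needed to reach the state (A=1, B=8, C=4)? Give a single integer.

Answer: 8

Derivation:
BFS from (A=0, B=0, C=0). One shortest path:
  1. fill(B) -> (A=0 B=8 C=0)
  2. fill(C) -> (A=0 B=8 C=11)
  3. pour(B -> A) -> (A=7 B=1 C=11)
  4. empty(A) -> (A=0 B=1 C=11)
  5. pour(C -> A) -> (A=7 B=1 C=4)
  6. empty(A) -> (A=0 B=1 C=4)
  7. pour(B -> A) -> (A=1 B=0 C=4)
  8. fill(B) -> (A=1 B=8 C=4)
Reached target in 8 moves.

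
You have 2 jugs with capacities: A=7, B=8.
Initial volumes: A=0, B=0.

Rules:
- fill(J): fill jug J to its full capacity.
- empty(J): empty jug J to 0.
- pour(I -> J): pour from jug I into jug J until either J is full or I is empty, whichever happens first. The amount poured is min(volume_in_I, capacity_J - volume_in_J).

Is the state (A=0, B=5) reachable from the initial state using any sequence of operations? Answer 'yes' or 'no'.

Answer: yes

Derivation:
BFS from (A=0, B=0):
  1. fill(A) -> (A=7 B=0)
  2. pour(A -> B) -> (A=0 B=7)
  3. fill(A) -> (A=7 B=7)
  4. pour(A -> B) -> (A=6 B=8)
  5. empty(B) -> (A=6 B=0)
  6. pour(A -> B) -> (A=0 B=6)
  7. fill(A) -> (A=7 B=6)
  8. pour(A -> B) -> (A=5 B=8)
  9. empty(B) -> (A=5 B=0)
  10. pour(A -> B) -> (A=0 B=5)
Target reached → yes.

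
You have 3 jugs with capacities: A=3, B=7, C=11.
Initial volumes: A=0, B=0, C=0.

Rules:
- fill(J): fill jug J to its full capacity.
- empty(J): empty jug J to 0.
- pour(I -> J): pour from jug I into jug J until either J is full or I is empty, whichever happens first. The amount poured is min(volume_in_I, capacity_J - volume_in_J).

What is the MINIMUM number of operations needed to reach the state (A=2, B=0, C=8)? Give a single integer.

Answer: 8

Derivation:
BFS from (A=0, B=0, C=0). One shortest path:
  1. fill(A) -> (A=3 B=0 C=0)
  2. fill(C) -> (A=3 B=0 C=11)
  3. pour(A -> B) -> (A=0 B=3 C=11)
  4. fill(A) -> (A=3 B=3 C=11)
  5. pour(A -> B) -> (A=0 B=6 C=11)
  6. pour(C -> A) -> (A=3 B=6 C=8)
  7. pour(A -> B) -> (A=2 B=7 C=8)
  8. empty(B) -> (A=2 B=0 C=8)
Reached target in 8 moves.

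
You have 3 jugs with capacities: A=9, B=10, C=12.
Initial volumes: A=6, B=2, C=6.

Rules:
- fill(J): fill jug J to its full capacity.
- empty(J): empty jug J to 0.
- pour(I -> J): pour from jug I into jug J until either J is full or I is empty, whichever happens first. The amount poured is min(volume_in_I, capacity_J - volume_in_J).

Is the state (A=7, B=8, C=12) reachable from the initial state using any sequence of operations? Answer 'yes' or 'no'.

Answer: yes

Derivation:
BFS from (A=6, B=2, C=6):
  1. fill(A) -> (A=9 B=2 C=6)
  2. pour(A -> B) -> (A=1 B=10 C=6)
  3. pour(C -> A) -> (A=7 B=10 C=0)
  4. pour(B -> C) -> (A=7 B=0 C=10)
  5. fill(B) -> (A=7 B=10 C=10)
  6. pour(B -> C) -> (A=7 B=8 C=12)
Target reached → yes.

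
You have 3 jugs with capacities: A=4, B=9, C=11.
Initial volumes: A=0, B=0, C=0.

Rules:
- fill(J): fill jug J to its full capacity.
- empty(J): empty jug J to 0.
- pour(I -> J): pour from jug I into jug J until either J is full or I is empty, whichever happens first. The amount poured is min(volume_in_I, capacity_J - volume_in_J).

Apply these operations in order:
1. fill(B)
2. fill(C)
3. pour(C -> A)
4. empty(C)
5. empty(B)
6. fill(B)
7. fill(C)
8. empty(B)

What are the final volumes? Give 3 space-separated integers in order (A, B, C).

Step 1: fill(B) -> (A=0 B=9 C=0)
Step 2: fill(C) -> (A=0 B=9 C=11)
Step 3: pour(C -> A) -> (A=4 B=9 C=7)
Step 4: empty(C) -> (A=4 B=9 C=0)
Step 5: empty(B) -> (A=4 B=0 C=0)
Step 6: fill(B) -> (A=4 B=9 C=0)
Step 7: fill(C) -> (A=4 B=9 C=11)
Step 8: empty(B) -> (A=4 B=0 C=11)

Answer: 4 0 11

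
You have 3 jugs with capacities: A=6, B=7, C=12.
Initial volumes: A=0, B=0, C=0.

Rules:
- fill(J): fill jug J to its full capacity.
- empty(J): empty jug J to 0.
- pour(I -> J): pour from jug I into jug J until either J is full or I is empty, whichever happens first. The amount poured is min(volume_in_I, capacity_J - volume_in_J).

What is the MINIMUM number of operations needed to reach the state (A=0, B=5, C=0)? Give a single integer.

BFS from (A=0, B=0, C=0). One shortest path:
  1. fill(C) -> (A=0 B=0 C=12)
  2. pour(C -> B) -> (A=0 B=7 C=5)
  3. empty(B) -> (A=0 B=0 C=5)
  4. pour(C -> B) -> (A=0 B=5 C=0)
Reached target in 4 moves.

Answer: 4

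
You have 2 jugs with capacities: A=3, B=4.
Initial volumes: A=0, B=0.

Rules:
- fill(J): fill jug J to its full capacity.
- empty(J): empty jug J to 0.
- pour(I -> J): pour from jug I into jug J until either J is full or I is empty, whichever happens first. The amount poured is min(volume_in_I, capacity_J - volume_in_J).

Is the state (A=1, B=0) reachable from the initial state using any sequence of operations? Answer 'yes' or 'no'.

Answer: yes

Derivation:
BFS from (A=0, B=0):
  1. fill(B) -> (A=0 B=4)
  2. pour(B -> A) -> (A=3 B=1)
  3. empty(A) -> (A=0 B=1)
  4. pour(B -> A) -> (A=1 B=0)
Target reached → yes.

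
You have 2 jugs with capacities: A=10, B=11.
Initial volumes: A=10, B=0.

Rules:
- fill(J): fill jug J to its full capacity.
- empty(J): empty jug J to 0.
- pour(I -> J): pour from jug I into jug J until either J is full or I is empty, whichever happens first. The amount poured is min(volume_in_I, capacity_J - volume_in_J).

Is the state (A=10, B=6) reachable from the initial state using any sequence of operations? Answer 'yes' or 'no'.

BFS from (A=10, B=0):
  1. pour(A -> B) -> (A=0 B=10)
  2. fill(A) -> (A=10 B=10)
  3. pour(A -> B) -> (A=9 B=11)
  4. empty(B) -> (A=9 B=0)
  5. pour(A -> B) -> (A=0 B=9)
  6. fill(A) -> (A=10 B=9)
  7. pour(A -> B) -> (A=8 B=11)
  8. empty(B) -> (A=8 B=0)
  9. pour(A -> B) -> (A=0 B=8)
  10. fill(A) -> (A=10 B=8)
  11. pour(A -> B) -> (A=7 B=11)
  12. empty(B) -> (A=7 B=0)
  13. pour(A -> B) -> (A=0 B=7)
  14. fill(A) -> (A=10 B=7)
  15. pour(A -> B) -> (A=6 B=11)
  16. empty(B) -> (A=6 B=0)
  17. pour(A -> B) -> (A=0 B=6)
  18. fill(A) -> (A=10 B=6)
Target reached → yes.

Answer: yes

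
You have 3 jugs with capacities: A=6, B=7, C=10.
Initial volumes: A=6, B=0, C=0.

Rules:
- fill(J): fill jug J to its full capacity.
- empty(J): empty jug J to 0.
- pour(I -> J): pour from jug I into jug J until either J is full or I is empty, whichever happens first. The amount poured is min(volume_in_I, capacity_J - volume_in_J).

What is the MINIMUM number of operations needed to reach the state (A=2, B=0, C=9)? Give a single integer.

Answer: 7

Derivation:
BFS from (A=6, B=0, C=0). One shortest path:
  1. pour(A -> B) -> (A=0 B=6 C=0)
  2. fill(A) -> (A=6 B=6 C=0)
  3. pour(A -> C) -> (A=0 B=6 C=6)
  4. fill(A) -> (A=6 B=6 C=6)
  5. pour(A -> C) -> (A=2 B=6 C=10)
  6. pour(C -> B) -> (A=2 B=7 C=9)
  7. empty(B) -> (A=2 B=0 C=9)
Reached target in 7 moves.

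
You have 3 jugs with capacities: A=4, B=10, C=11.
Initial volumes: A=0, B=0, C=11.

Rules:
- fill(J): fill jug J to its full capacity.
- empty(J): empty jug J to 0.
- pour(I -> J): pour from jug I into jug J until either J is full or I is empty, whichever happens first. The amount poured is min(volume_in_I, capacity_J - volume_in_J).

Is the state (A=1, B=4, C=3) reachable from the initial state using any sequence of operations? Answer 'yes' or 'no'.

Answer: no

Derivation:
BFS explored all 390 reachable states.
Reachable set includes: (0,0,0), (0,0,1), (0,0,2), (0,0,3), (0,0,4), (0,0,5), (0,0,6), (0,0,7), (0,0,8), (0,0,9), (0,0,10), (0,0,11) ...
Target (A=1, B=4, C=3) not in reachable set → no.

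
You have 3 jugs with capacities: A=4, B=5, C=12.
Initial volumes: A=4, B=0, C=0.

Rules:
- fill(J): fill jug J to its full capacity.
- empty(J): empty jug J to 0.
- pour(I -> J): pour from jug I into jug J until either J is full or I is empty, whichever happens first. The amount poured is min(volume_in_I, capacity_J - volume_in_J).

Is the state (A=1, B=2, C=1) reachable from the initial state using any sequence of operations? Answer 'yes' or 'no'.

Answer: no

Derivation:
BFS explored all 258 reachable states.
Reachable set includes: (0,0,0), (0,0,1), (0,0,2), (0,0,3), (0,0,4), (0,0,5), (0,0,6), (0,0,7), (0,0,8), (0,0,9), (0,0,10), (0,0,11) ...
Target (A=1, B=2, C=1) not in reachable set → no.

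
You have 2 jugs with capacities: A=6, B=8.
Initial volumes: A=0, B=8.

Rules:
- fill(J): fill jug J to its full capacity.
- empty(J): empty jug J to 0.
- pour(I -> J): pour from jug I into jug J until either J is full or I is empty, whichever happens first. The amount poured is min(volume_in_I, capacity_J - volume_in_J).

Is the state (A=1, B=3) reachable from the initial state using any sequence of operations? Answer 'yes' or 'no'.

BFS explored all 14 reachable states.
Reachable set includes: (0,0), (0,2), (0,4), (0,6), (0,8), (2,0), (2,8), (4,0), (4,8), (6,0), (6,2), (6,4) ...
Target (A=1, B=3) not in reachable set → no.

Answer: no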